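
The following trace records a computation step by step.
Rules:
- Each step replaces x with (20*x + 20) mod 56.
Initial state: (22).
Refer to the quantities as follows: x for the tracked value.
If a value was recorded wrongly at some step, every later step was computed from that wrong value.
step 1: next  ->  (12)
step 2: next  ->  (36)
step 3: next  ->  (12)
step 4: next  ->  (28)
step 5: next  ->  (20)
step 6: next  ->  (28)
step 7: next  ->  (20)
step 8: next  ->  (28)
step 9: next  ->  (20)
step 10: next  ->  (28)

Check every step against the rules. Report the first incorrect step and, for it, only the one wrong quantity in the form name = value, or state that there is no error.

step 4, x = 36

Step 1: x = (20*22 + 20) mod 56 = 12 — confirmed correct.
Step 2: x = (20*12 + 20) mod 56 = 36 — agrees with the trace.
Step 3: x = (20*36 + 20) mod 56 = 12 — checks out.
Step 4: x = (20*12 + 20) mod 56 = 36 — a discrepancy with the trace.
That makes step 4 the first incorrect line — x = 36 is what it should show.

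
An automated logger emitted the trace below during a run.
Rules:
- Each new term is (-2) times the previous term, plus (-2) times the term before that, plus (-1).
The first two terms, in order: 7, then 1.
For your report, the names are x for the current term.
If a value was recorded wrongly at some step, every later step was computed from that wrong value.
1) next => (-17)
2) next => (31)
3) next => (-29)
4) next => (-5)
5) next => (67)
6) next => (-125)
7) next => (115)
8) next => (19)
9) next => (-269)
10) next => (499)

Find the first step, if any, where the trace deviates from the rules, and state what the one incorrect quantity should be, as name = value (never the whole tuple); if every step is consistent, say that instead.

Recomputing the run from the initial state:
step 1: x = -17
step 2: x = 31
step 3: x = -29
step 4: x = -5
step 5: x = 67
step 6: x = -125
step 7: x = 115
step 8: x = 19
step 9: x = -269
step 10: x = 499
This matches the trace at every step.

no error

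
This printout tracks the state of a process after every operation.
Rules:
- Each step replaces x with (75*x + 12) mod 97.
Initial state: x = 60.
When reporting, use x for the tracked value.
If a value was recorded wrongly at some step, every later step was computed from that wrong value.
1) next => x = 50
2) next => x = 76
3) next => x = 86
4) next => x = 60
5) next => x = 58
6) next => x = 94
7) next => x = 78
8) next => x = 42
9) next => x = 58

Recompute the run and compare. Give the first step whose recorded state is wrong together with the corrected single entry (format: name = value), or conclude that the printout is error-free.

step 5, x = 50

Recomputing the run from the initial state:
step 1: x = 50
step 2: x = 76
step 3: x = 86
step 4: x = 60
step 5: x = 50
step 6: x = 76
step 7: x = 86
step 8: x = 60
step 9: x = 50
The first disagreement with the printout is at step 5, where the value should be x = 50.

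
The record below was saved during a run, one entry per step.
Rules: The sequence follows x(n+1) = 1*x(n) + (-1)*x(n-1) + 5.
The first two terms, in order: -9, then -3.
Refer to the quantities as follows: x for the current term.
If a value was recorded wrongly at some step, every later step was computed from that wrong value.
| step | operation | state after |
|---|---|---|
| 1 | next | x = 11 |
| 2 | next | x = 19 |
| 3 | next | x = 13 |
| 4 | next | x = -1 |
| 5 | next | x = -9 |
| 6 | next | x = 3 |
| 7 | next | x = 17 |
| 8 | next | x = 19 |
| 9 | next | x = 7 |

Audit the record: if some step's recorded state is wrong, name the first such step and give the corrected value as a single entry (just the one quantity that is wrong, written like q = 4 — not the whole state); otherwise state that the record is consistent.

1. x = 1*(-3) + (-1)*(-9) + (5) = 11 (in agreement)
2. x = 1*(11) + (-1)*(-3) + (5) = 19 (same as recorded)
3. x = 1*(19) + (-1)*(11) + (5) = 13 (no discrepancy)
4. x = 1*(13) + (-1)*(19) + (5) = -1 (verified)
5. x = 1*(-1) + (-1)*(13) + (5) = -9 (in agreement)
6. x = 1*(-9) + (-1)*(-1) + (5) = -3 (a discrepancy with the record)
Step 6 is the first one off; corrected, x = -3.

step 6, x = -3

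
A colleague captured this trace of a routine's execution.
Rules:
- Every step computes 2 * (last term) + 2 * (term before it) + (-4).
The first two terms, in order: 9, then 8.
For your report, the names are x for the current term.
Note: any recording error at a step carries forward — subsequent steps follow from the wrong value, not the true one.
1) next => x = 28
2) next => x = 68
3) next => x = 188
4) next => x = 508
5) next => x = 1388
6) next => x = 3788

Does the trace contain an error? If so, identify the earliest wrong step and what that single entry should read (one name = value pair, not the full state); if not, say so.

step 1, x = 30

Recomputing the run from the initial state:
step 1: x = 30
step 2: x = 72
step 3: x = 200
step 4: x = 540
step 5: x = 1476
step 6: x = 4028
The first disagreement with the trace is at step 1, where the value should be x = 30.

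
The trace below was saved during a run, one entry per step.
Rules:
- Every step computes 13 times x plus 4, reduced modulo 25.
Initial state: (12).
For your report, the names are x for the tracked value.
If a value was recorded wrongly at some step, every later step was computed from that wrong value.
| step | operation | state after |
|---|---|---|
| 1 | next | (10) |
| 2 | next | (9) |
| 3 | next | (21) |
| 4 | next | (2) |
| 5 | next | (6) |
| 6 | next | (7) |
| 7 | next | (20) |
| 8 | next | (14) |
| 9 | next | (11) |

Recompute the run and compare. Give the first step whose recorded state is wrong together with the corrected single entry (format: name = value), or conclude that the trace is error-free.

step 5, x = 5

Recomputing the run from the initial state:
step 1: x = 10
step 2: x = 9
step 3: x = 21
step 4: x = 2
step 5: x = 5
step 6: x = 19
step 7: x = 1
step 8: x = 17
step 9: x = 0
The first disagreement with the trace is at step 5, where the value should be x = 5.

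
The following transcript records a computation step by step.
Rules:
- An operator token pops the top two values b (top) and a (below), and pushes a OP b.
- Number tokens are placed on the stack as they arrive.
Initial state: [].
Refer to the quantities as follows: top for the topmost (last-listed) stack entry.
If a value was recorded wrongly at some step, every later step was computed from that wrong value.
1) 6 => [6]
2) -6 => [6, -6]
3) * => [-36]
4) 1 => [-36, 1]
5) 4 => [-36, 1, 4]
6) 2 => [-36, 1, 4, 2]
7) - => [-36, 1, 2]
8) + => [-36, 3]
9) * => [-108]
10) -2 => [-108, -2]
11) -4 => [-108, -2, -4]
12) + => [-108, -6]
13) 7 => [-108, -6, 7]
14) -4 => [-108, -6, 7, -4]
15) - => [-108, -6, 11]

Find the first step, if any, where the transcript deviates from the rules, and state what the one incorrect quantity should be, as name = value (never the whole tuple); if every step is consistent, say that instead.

Recomputing the run from the initial state:
step 1: [6]
step 2: [6, -6]
step 3: [-36]
step 4: [-36, 1]
step 5: [-36, 1, 4]
step 6: [-36, 1, 4, 2]
step 7: [-36, 1, 2]
step 8: [-36, 3]
step 9: [-108]
step 10: [-108, -2]
step 11: [-108, -2, -4]
step 12: [-108, -6]
step 13: [-108, -6, 7]
step 14: [-108, -6, 7, -4]
step 15: [-108, -6, 11]
This matches the transcript at every step.

no error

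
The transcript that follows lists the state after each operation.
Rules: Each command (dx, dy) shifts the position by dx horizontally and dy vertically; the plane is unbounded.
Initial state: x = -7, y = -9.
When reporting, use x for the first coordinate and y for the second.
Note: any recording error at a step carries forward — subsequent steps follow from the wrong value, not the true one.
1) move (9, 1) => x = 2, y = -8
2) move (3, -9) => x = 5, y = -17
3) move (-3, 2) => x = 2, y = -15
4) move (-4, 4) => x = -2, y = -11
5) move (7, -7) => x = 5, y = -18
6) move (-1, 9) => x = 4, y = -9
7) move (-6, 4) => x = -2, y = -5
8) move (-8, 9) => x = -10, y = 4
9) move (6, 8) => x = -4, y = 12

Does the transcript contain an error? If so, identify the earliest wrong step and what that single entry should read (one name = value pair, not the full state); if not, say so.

no error

step 1: x = -7 + (9) = 2, y = -9 + (1) = -8 -> same as recorded
step 2: x = 2 + (3) = 5, y = -8 + (-9) = -17 -> checks out
step 3: x = 5 + (-3) = 2, y = -17 + (2) = -15 -> matches
step 4: x = 2 + (-4) = -2, y = -15 + (4) = -11 -> matches
step 5: x = -2 + (7) = 5, y = -11 + (-7) = -18 -> in agreement
step 6: x = 5 + (-1) = 4, y = -18 + (9) = -9 -> exactly as logged
step 7: x = 4 + (-6) = -2, y = -9 + (4) = -5 -> no discrepancy
step 8: x = -2 + (-8) = -10, y = -5 + (9) = 4 -> checks out
step 9: x = -10 + (6) = -4, y = 4 + (8) = 12 -> consistent with the transcript
Every step is consistent.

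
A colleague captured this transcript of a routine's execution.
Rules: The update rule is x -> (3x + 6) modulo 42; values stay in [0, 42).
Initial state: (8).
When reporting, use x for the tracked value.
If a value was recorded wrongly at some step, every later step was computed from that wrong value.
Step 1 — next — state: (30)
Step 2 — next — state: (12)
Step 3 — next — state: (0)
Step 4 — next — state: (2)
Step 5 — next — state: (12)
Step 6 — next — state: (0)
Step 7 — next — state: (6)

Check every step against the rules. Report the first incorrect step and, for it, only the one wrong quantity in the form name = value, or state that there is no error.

Step 1: x = (3*8 + 6) mod 42 = 30 — checks out.
Step 2: x = (3*30 + 6) mod 42 = 12 — matches.
Step 3: x = (3*12 + 6) mod 42 = 0 — no discrepancy.
Step 4: x = (3*0 + 6) mod 42 = 6 — this is not what the transcript shows.
So the first discrepancy is step 4, where the right value is x = 6.

step 4, x = 6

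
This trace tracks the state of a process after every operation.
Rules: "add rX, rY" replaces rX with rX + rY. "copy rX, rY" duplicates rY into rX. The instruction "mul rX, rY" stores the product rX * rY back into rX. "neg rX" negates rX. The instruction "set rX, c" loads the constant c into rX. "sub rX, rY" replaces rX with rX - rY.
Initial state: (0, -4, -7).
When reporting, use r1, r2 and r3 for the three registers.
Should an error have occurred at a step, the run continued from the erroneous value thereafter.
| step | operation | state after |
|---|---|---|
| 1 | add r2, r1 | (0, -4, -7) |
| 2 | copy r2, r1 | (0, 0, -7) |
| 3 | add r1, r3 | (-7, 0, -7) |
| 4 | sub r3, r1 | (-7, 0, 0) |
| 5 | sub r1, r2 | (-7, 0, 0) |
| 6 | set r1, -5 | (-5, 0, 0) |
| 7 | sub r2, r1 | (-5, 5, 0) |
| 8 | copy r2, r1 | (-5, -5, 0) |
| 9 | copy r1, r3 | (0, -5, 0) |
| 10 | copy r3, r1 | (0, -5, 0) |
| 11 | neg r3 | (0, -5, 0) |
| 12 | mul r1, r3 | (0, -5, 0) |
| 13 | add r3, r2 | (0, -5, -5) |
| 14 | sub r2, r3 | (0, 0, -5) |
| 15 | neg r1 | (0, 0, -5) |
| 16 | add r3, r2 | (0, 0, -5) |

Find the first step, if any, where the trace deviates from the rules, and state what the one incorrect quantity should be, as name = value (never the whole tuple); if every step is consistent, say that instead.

Step 1: r2 = -4 + 0 = -4 — exactly as logged.
Step 2: r2 = 0 — checks out.
Step 3: r1 = 0 + -7 = -7 — exactly as logged.
Step 4: r3 = -7 - -7 = 0 — consistent with the trace.
Step 5: r1 = -7 - 0 = -7 — confirmed correct.
Step 6: r1 = -5 — confirmed correct.
Step 7: r2 = 0 - -5 = 5 — exactly as logged.
Step 8: r2 = -5 — verified.
Step 9: r1 = 0 — consistent with the trace.
Step 10: r3 = 0 — checks out.
Step 11: r3 = -(0) = 0 — exactly as logged.
Step 12: r1 = 0 * 0 = 0 — agrees with the trace.
Step 13: r3 = 0 + -5 = -5 — consistent with the trace.
Step 14: r2 = -5 - -5 = 0 — verified.
Step 15: r1 = -(0) = 0 — exactly as logged.
Step 16: r3 = -5 + 0 = -5 — same as recorded.
Nothing is out of place; the run is error-free.

no error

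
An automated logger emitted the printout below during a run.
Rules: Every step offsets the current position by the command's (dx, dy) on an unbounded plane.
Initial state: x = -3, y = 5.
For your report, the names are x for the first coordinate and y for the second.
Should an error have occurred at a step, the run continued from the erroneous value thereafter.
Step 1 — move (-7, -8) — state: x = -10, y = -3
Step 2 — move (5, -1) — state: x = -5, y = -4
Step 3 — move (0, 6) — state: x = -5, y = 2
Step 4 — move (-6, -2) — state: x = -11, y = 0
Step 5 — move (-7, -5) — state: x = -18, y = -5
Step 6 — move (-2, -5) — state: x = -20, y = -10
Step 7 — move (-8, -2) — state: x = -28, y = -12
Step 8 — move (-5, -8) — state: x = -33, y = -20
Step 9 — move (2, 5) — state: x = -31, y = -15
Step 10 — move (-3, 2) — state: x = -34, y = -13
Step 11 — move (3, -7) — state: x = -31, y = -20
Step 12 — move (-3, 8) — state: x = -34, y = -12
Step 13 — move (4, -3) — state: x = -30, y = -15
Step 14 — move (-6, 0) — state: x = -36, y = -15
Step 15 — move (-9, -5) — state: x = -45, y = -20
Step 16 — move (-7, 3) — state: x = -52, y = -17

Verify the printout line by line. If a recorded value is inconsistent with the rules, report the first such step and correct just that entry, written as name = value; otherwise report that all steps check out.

no error

Recomputing the run from the initial state:
step 1: x = -10, y = -3
step 2: x = -5, y = -4
step 3: x = -5, y = 2
step 4: x = -11, y = 0
step 5: x = -18, y = -5
step 6: x = -20, y = -10
step 7: x = -28, y = -12
step 8: x = -33, y = -20
step 9: x = -31, y = -15
step 10: x = -34, y = -13
step 11: x = -31, y = -20
step 12: x = -34, y = -12
step 13: x = -30, y = -15
step 14: x = -36, y = -15
step 15: x = -45, y = -20
step 16: x = -52, y = -17
This matches the printout at every step.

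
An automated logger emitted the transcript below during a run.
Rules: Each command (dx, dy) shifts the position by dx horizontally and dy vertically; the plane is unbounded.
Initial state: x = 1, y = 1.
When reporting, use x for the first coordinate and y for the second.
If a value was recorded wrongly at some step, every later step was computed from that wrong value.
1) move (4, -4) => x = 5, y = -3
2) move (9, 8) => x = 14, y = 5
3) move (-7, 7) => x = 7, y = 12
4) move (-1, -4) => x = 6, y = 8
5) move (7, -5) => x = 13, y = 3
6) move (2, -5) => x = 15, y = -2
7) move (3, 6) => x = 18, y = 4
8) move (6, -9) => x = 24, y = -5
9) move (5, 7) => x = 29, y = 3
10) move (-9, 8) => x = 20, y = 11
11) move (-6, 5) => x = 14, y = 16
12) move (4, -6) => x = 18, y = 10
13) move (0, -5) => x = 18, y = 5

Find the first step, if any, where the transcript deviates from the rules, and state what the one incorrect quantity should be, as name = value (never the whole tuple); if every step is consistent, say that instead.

Recomputing the run from the initial state:
step 1: x = 5, y = -3
step 2: x = 14, y = 5
step 3: x = 7, y = 12
step 4: x = 6, y = 8
step 5: x = 13, y = 3
step 6: x = 15, y = -2
step 7: x = 18, y = 4
step 8: x = 24, y = -5
step 9: x = 29, y = 2
step 10: x = 20, y = 10
step 11: x = 14, y = 15
step 12: x = 18, y = 9
step 13: x = 18, y = 4
The first disagreement with the transcript is at step 9, where the value should be y = 2.

step 9, y = 2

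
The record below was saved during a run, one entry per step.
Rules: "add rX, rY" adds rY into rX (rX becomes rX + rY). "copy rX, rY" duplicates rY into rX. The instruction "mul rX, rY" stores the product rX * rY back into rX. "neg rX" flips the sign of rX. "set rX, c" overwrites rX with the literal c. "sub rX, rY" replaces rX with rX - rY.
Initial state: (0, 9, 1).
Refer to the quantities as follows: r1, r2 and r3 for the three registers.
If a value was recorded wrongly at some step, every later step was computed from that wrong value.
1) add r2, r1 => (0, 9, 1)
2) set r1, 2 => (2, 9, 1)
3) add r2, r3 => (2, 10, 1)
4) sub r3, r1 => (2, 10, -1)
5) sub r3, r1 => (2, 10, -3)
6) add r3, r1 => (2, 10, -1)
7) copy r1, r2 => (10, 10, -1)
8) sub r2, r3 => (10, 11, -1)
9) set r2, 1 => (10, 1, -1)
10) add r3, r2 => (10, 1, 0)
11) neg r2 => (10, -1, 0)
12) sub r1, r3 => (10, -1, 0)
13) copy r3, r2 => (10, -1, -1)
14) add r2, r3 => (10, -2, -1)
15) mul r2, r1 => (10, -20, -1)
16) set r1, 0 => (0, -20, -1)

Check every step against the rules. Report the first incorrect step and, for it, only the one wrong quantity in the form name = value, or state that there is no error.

no error

Step 1: r2 = 9 + 0 = 9 — confirmed correct.
Step 2: r1 = 2 — checks out.
Step 3: r2 = 9 + 1 = 10 — confirmed correct.
Step 4: r3 = 1 - 2 = -1 — same as recorded.
Step 5: r3 = -1 - 2 = -3 — confirmed correct.
Step 6: r3 = -3 + 2 = -1 — confirmed correct.
Step 7: r1 = 10 — checks out.
Step 8: r2 = 10 - -1 = 11 — no discrepancy.
Step 9: r2 = 1 — verified.
Step 10: r3 = -1 + 1 = 0 — exactly as logged.
Step 11: r2 = -(1) = -1 — no discrepancy.
Step 12: r1 = 10 - 0 = 10 — same as recorded.
Step 13: r3 = -1 — checks out.
Step 14: r2 = -1 + -1 = -2 — agrees with the record.
Step 15: r2 = -2 * 10 = -20 — agrees with the record.
Step 16: r1 = 0 — same as recorded.
The whole run recomputes cleanly — no discrepancies.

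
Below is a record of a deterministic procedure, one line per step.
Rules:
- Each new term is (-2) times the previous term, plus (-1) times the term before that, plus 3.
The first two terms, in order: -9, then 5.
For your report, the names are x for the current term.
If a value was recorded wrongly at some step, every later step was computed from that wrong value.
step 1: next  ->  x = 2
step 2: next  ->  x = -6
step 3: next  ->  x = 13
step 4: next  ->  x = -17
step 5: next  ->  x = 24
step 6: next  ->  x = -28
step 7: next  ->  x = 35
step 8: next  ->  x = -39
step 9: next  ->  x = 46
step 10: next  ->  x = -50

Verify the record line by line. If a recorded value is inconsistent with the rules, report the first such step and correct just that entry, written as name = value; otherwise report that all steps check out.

no error

Recomputing the run from the initial state:
step 1: x = 2
step 2: x = -6
step 3: x = 13
step 4: x = -17
step 5: x = 24
step 6: x = -28
step 7: x = 35
step 8: x = -39
step 9: x = 46
step 10: x = -50
This matches the record at every step.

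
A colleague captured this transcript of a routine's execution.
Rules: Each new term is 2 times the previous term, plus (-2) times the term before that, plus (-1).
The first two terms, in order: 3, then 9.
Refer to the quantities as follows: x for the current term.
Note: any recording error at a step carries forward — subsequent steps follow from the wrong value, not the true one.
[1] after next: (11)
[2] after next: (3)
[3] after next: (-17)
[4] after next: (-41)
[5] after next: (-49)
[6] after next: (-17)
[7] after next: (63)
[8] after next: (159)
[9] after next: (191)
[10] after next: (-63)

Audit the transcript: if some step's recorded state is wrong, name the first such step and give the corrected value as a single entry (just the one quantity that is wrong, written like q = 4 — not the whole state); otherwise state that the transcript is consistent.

1. x = 2*(9) + (-2)*(3) + (-1) = 11 (confirmed correct)
2. x = 2*(11) + (-2)*(9) + (-1) = 3 (matches)
3. x = 2*(3) + (-2)*(11) + (-1) = -17 (consistent with the transcript)
4. x = 2*(-17) + (-2)*(3) + (-1) = -41 (no discrepancy)
5. x = 2*(-41) + (-2)*(-17) + (-1) = -49 (exactly as logged)
6. x = 2*(-49) + (-2)*(-41) + (-1) = -17 (exactly as logged)
7. x = 2*(-17) + (-2)*(-49) + (-1) = 63 (in agreement)
8. x = 2*(63) + (-2)*(-17) + (-1) = 159 (confirmed correct)
9. x = 2*(159) + (-2)*(63) + (-1) = 191 (consistent with the transcript)
10. x = 2*(191) + (-2)*(159) + (-1) = 63 (the transcript disagrees here)
So the first discrepancy is step 10, where the right value is x = 63.

step 10, x = 63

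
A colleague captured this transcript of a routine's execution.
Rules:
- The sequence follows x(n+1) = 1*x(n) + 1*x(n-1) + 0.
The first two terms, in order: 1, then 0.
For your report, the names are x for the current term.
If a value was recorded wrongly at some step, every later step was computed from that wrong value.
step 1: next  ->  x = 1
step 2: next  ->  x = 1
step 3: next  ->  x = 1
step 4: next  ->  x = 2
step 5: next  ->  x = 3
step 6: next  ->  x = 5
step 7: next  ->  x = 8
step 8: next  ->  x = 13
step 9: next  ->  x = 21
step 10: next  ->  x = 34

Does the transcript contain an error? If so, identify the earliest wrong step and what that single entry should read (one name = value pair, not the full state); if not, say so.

step 1: x = 1*(0) + (1)*(1) + (0) = 1 -> verified
step 2: x = 1*(1) + (1)*(0) + (0) = 1 -> in agreement
step 3: x = 1*(1) + (1)*(1) + (0) = 2 -> the recorded entry deviates here
Step 3 is the first one off; corrected, x = 2.

step 3, x = 2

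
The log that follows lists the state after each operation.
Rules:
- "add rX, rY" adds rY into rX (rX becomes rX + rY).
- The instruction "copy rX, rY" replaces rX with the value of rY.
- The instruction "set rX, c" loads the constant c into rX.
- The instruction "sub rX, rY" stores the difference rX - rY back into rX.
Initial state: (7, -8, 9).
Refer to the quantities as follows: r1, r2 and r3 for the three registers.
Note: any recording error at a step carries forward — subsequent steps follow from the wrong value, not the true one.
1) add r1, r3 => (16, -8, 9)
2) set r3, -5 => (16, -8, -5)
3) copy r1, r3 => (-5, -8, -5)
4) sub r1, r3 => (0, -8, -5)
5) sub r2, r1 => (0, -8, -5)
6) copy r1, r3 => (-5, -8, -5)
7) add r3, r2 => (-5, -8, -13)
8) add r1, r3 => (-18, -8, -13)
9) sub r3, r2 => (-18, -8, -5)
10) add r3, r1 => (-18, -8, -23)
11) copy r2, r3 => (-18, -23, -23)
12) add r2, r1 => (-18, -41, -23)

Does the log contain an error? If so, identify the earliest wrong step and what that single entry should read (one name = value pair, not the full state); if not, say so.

step 1: r1 = 7 + 9 = 16 -> agrees with the log
step 2: r3 = -5 -> verified
step 3: r1 = -5 -> agrees with the log
step 4: r1 = -5 - -5 = 0 -> in agreement
step 5: r2 = -8 - 0 = -8 -> no discrepancy
step 6: r1 = -5 -> matches
step 7: r3 = -5 + -8 = -13 -> verified
step 8: r1 = -5 + -13 = -18 -> same as recorded
step 9: r3 = -13 - -8 = -5 -> no discrepancy
step 10: r3 = -5 + -18 = -23 -> in agreement
step 11: r2 = -23 -> confirmed correct
step 12: r2 = -23 + -18 = -41 -> checks out
No step deviates from the rules.

no error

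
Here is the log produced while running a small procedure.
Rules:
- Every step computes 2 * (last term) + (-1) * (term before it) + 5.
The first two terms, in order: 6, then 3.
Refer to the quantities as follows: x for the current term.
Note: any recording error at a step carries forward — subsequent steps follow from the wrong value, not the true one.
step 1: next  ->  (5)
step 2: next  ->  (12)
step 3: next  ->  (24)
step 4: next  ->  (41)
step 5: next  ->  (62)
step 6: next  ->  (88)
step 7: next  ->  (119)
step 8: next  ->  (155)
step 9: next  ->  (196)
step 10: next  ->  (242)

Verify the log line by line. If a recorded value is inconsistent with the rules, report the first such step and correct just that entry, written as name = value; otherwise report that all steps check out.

1. x = 2*(3) + (-1)*(6) + (5) = 5 (exactly as logged)
2. x = 2*(5) + (-1)*(3) + (5) = 12 (exactly as logged)
3. x = 2*(12) + (-1)*(5) + (5) = 24 (matches)
4. x = 2*(24) + (-1)*(12) + (5) = 41 (checks out)
5. x = 2*(41) + (-1)*(24) + (5) = 63 (the recorded entry deviates here)
So the first discrepancy is step 5, where the right value is x = 63.

step 5, x = 63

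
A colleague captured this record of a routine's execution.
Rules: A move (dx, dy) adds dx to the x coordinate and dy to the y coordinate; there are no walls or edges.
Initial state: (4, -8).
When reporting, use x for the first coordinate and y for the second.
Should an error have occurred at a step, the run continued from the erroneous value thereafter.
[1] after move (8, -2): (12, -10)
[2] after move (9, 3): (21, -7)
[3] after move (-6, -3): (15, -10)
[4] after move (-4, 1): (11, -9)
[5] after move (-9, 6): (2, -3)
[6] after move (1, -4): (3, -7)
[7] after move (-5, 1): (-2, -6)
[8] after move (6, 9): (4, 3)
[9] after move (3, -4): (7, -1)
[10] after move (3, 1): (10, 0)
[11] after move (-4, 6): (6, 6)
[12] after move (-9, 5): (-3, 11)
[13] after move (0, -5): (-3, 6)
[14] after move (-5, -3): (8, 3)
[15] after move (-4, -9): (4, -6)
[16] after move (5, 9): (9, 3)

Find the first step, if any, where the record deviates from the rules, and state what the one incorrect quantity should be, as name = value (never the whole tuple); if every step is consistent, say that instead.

step 1: x = 4 + (8) = 12, y = -8 + (-2) = -10 -> checks out
step 2: x = 12 + (9) = 21, y = -10 + (3) = -7 -> checks out
step 3: x = 21 + (-6) = 15, y = -7 + (-3) = -10 -> agrees with the record
step 4: x = 15 + (-4) = 11, y = -10 + (1) = -9 -> consistent with the record
step 5: x = 11 + (-9) = 2, y = -9 + (6) = -3 -> matches
step 6: x = 2 + (1) = 3, y = -3 + (-4) = -7 -> in agreement
step 7: x = 3 + (-5) = -2, y = -7 + (1) = -6 -> verified
step 8: x = -2 + (6) = 4, y = -6 + (9) = 3 -> matches
step 9: x = 4 + (3) = 7, y = 3 + (-4) = -1 -> agrees with the record
step 10: x = 7 + (3) = 10, y = -1 + (1) = 0 -> in agreement
step 11: x = 10 + (-4) = 6, y = 0 + (6) = 6 -> checks out
step 12: x = 6 + (-9) = -3, y = 6 + (5) = 11 -> in agreement
step 13: x = -3 + (0) = -3, y = 11 + (-5) = 6 -> exactly as logged
step 14: x = -3 + (-5) = -8, y = 6 + (-3) = 3 -> the record has a different value
That makes step 14 the first incorrect line — x = -8 is what it should show.

step 14, x = -8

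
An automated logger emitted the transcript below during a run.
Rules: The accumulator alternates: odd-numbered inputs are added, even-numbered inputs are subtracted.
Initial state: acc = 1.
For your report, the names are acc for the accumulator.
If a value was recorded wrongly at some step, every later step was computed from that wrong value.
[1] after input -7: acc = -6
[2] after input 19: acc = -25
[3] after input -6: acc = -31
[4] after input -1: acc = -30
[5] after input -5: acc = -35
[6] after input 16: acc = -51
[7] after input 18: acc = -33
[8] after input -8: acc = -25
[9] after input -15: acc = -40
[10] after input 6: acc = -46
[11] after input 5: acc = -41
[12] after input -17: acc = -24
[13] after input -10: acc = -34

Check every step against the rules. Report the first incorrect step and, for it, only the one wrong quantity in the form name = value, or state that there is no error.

no error

Recomputing the run from the initial state:
step 1: acc = -6
step 2: acc = -25
step 3: acc = -31
step 4: acc = -30
step 5: acc = -35
step 6: acc = -51
step 7: acc = -33
step 8: acc = -25
step 9: acc = -40
step 10: acc = -46
step 11: acc = -41
step 12: acc = -24
step 13: acc = -34
This matches the transcript at every step.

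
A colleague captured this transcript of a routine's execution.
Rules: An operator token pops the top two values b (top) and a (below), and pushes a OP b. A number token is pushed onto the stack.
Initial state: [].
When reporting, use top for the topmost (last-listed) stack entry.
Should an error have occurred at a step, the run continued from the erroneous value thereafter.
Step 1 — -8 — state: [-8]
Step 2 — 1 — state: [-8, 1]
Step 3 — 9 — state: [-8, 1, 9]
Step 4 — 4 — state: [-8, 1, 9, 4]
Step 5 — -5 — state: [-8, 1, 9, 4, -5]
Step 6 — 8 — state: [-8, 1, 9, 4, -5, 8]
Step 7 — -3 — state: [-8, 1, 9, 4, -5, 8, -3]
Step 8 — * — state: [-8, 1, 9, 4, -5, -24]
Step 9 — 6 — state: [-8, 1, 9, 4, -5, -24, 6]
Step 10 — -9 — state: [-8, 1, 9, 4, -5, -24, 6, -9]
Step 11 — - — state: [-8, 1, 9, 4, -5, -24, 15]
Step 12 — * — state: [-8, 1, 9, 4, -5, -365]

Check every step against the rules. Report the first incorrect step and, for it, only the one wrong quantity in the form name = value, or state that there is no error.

1. push -8: top = -8 (confirmed correct)
2. push 1: top = 1 (in agreement)
3. push 9: top = 9 (agrees with the transcript)
4. push 4: top = 4 (in agreement)
5. push -5: top = -5 (no discrepancy)
6. push 8: top = 8 (no discrepancy)
7. push -3: top = -3 (agrees with the transcript)
8. 8 * -3 = -24 (same as recorded)
9. push 6: top = 6 (agrees with the transcript)
10. push -9: top = -9 (consistent with the transcript)
11. 6 - -9 = 15 (verified)
12. -24 * 15 = -360 (the recorded entry deviates here)
So the first discrepancy is step 12, where the right value is top = -360.

step 12, top = -360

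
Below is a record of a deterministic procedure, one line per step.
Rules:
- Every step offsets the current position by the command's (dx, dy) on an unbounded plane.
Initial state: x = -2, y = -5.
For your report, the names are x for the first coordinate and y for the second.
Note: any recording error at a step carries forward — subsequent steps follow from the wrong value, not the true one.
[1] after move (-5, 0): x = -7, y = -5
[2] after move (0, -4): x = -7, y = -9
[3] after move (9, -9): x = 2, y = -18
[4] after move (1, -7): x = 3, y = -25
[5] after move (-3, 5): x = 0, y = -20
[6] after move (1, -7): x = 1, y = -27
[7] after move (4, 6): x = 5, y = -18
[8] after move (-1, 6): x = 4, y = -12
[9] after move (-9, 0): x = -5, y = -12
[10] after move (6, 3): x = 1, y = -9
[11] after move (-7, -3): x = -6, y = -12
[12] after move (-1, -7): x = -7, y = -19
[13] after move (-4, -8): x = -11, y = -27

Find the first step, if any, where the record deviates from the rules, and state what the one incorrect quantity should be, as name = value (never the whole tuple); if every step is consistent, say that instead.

step 7, y = -21

Step 1: x = -2 + (-5) = -7, y = -5 + (0) = -5 — same as recorded.
Step 2: x = -7 + (0) = -7, y = -5 + (-4) = -9 — in agreement.
Step 3: x = -7 + (9) = 2, y = -9 + (-9) = -18 — consistent with the record.
Step 4: x = 2 + (1) = 3, y = -18 + (-7) = -25 — matches.
Step 5: x = 3 + (-3) = 0, y = -25 + (5) = -20 — exactly as logged.
Step 6: x = 0 + (1) = 1, y = -20 + (-7) = -27 — consistent with the record.
Step 7: x = 1 + (4) = 5, y = -27 + (6) = -21 — a discrepancy with the record.
First incorrect step: 7; the correct value is y = -21.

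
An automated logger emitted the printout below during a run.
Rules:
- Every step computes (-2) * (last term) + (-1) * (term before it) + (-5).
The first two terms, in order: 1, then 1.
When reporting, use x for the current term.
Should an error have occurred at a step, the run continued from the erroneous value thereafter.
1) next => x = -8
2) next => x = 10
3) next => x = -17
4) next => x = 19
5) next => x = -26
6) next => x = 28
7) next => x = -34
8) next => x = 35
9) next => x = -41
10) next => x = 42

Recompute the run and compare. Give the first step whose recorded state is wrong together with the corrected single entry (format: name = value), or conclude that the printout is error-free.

Recomputing the run from the initial state:
step 1: x = -8
step 2: x = 10
step 3: x = -17
step 4: x = 19
step 5: x = -26
step 6: x = 28
step 7: x = -35
step 8: x = 37
step 9: x = -44
step 10: x = 46
The first disagreement with the printout is at step 7, where the value should be x = -35.

step 7, x = -35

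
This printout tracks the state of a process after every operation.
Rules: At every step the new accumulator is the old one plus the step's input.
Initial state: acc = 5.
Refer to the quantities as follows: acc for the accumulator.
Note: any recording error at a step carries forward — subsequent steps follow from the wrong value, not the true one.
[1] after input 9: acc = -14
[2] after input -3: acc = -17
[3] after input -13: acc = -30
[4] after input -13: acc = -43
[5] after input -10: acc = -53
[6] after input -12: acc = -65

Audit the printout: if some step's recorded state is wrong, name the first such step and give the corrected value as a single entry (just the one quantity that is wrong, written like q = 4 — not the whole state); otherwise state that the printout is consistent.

Recomputing the run from the initial state:
step 1: acc = 14
step 2: acc = 11
step 3: acc = -2
step 4: acc = -15
step 5: acc = -25
step 6: acc = -37
The first disagreement with the printout is at step 1, where the value should be acc = 14.

step 1, acc = 14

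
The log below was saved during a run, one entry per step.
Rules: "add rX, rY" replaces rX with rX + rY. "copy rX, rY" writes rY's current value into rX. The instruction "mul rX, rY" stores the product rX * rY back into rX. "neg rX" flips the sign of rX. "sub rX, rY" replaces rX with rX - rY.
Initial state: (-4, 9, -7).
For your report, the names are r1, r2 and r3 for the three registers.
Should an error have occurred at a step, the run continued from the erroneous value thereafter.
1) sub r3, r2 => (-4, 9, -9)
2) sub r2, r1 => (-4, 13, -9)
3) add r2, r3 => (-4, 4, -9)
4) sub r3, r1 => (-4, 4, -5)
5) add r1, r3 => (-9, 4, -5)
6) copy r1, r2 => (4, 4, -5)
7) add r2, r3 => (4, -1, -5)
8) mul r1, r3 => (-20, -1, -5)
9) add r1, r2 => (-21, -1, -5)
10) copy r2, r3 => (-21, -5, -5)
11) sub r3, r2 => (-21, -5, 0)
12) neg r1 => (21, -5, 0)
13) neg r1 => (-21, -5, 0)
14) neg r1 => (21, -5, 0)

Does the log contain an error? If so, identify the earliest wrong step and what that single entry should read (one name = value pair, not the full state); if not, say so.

step 1, r3 = -16

1. r3 = -7 - 9 = -16 (a discrepancy with the log)
So the first discrepancy is step 1, where the right value is r3 = -16.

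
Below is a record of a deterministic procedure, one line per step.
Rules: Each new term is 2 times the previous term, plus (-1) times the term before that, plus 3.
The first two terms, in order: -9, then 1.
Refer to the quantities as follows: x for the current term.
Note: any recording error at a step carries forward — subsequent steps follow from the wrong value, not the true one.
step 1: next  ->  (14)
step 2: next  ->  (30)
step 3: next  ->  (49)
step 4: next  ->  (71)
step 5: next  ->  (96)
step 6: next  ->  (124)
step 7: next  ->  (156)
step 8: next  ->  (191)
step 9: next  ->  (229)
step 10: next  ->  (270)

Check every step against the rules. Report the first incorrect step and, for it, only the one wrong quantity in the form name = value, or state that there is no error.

step 7, x = 155

1. x = 2*(1) + (-1)*(-9) + (3) = 14 (exactly as logged)
2. x = 2*(14) + (-1)*(1) + (3) = 30 (consistent with the record)
3. x = 2*(30) + (-1)*(14) + (3) = 49 (consistent with the record)
4. x = 2*(49) + (-1)*(30) + (3) = 71 (verified)
5. x = 2*(71) + (-1)*(49) + (3) = 96 (exactly as logged)
6. x = 2*(96) + (-1)*(71) + (3) = 124 (same as recorded)
7. x = 2*(124) + (-1)*(96) + (3) = 155 (the record disagrees here)
The audit stops at step 7: the recorded entry is wrong and should be x = 155.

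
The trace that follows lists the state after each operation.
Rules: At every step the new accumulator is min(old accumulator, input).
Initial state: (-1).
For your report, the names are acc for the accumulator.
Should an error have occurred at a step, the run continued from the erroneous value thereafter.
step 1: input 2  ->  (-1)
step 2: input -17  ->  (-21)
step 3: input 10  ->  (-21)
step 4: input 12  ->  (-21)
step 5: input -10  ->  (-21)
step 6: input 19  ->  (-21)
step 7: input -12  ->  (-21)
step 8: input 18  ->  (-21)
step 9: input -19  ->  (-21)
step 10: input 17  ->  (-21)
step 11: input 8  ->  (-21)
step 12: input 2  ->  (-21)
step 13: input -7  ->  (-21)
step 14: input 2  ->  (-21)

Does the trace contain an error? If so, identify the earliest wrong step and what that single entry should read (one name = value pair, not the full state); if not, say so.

step 2, acc = -17

Recomputing the run from the initial state:
step 1: acc = -1
step 2: acc = -17
step 3: acc = -17
step 4: acc = -17
step 5: acc = -17
step 6: acc = -17
step 7: acc = -17
step 8: acc = -17
step 9: acc = -19
step 10: acc = -19
step 11: acc = -19
step 12: acc = -19
step 13: acc = -19
step 14: acc = -19
The first disagreement with the trace is at step 2, where the value should be acc = -17.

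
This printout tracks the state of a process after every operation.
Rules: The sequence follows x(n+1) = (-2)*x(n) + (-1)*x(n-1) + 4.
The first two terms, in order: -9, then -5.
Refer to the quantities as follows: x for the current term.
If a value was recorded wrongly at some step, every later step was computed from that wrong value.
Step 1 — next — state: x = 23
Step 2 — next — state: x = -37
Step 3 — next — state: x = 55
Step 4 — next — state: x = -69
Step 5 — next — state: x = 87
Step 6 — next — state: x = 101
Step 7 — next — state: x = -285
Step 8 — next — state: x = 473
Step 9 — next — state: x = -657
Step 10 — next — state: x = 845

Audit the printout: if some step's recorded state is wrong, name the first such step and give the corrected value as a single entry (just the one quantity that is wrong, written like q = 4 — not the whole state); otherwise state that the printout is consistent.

Step 1: x = -2*(-5) + (-1)*(-9) + (4) = 23 — agrees with the printout.
Step 2: x = -2*(23) + (-1)*(-5) + (4) = -37 — matches.
Step 3: x = -2*(-37) + (-1)*(23) + (4) = 55 — in agreement.
Step 4: x = -2*(55) + (-1)*(-37) + (4) = -69 — verified.
Step 5: x = -2*(-69) + (-1)*(55) + (4) = 87 — agrees with the printout.
Step 6: x = -2*(87) + (-1)*(-69) + (4) = -101 — the printout has a different value.
First deviation found at step 6; the corrected entry is x = -101.

step 6, x = -101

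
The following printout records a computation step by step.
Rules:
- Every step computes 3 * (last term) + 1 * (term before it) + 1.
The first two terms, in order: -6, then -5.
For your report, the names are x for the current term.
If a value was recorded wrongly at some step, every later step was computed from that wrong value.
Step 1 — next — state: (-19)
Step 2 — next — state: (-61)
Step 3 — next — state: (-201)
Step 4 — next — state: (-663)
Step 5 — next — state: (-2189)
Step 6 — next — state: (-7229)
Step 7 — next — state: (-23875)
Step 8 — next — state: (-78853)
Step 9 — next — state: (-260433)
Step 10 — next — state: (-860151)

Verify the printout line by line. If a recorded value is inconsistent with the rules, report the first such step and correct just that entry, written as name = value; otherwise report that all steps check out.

Recomputing the run from the initial state:
step 1: x = -20
step 2: x = -64
step 3: x = -211
step 4: x = -696
step 5: x = -2298
step 6: x = -7589
step 7: x = -25064
step 8: x = -82780
step 9: x = -273403
step 10: x = -902988
The first disagreement with the printout is at step 1, where the value should be x = -20.

step 1, x = -20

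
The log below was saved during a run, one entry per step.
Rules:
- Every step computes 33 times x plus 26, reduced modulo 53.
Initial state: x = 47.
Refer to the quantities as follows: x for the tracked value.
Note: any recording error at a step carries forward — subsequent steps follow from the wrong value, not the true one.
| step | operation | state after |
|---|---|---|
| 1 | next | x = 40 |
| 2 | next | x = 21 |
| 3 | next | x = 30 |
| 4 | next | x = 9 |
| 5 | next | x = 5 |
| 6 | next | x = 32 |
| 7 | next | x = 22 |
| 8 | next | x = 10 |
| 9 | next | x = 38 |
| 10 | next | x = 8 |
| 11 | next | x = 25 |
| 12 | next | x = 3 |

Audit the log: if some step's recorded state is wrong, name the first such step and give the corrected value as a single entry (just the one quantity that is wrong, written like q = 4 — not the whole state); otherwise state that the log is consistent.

Recomputing the run from the initial state:
step 1: x = 40
step 2: x = 21
step 3: x = 30
step 4: x = 9
step 5: x = 5
step 6: x = 32
step 7: x = 22
step 8: x = 10
step 9: x = 38
step 10: x = 8
step 11: x = 25
step 12: x = 3
This matches the log at every step.

no error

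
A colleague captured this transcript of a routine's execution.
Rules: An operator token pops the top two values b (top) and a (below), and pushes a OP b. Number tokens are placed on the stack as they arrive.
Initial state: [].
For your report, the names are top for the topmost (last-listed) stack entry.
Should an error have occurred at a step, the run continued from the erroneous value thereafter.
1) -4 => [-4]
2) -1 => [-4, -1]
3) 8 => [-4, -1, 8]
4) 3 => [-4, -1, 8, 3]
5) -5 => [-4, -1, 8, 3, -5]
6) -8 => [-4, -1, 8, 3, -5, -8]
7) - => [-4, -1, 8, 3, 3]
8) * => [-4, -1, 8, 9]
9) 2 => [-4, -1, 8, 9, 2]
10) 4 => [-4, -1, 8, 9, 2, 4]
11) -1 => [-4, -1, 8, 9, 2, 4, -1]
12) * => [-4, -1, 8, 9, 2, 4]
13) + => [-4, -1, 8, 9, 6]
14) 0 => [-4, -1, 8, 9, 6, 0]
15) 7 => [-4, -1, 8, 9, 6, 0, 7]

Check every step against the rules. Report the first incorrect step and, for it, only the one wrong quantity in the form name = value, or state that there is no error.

Recomputing the run from the initial state:
step 1: [-4]
step 2: [-4, -1]
step 3: [-4, -1, 8]
step 4: [-4, -1, 8, 3]
step 5: [-4, -1, 8, 3, -5]
step 6: [-4, -1, 8, 3, -5, -8]
step 7: [-4, -1, 8, 3, 3]
step 8: [-4, -1, 8, 9]
step 9: [-4, -1, 8, 9, 2]
step 10: [-4, -1, 8, 9, 2, 4]
step 11: [-4, -1, 8, 9, 2, 4, -1]
step 12: [-4, -1, 8, 9, 2, -4]
step 13: [-4, -1, 8, 9, -2]
step 14: [-4, -1, 8, 9, -2, 0]
step 15: [-4, -1, 8, 9, -2, 0, 7]
The first disagreement with the transcript is at step 12, where the value should be top = -4.

step 12, top = -4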